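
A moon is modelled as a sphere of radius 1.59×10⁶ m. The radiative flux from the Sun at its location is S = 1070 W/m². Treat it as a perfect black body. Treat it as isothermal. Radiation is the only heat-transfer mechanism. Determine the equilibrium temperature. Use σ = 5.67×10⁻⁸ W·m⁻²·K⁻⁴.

T ≈ 262 K

At equilibrium, absorbed power = emitted power.
Absorbing cross-section = πr² = 7.942×10¹² m²; emitting surface = 4πr² = 3.177×10¹³ m² (ratio 4).
S·A_cross = εσ·A_surf·T⁴  ⇒  T⁴ = S/(4σ).
T⁴ = 1.00·1070/(4·5.67×10⁻⁸) = 4.718×10⁹ K⁴.
T = (4.718×10⁹)^(1/4).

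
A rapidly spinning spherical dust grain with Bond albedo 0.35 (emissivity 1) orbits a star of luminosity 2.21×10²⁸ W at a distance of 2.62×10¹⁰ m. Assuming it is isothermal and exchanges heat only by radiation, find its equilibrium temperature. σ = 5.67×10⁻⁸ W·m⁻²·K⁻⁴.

T ≈ 1650 K

First find the stellar flux at distance d: S = L/(4πd²) = 2.21×10²⁸/(4π·(2.62×10¹⁰)²) = 2.562×10⁶ W/m².
For an isothermal sphere, absorbed (1−a)S·πr² = emitted σ·4πr²·T⁴, so T⁴ = (1−a)S/(4σ).
T⁴ = 0.650·2.562×10⁶/(4·5.67×10⁻⁸) = 7.343×10¹² K⁴.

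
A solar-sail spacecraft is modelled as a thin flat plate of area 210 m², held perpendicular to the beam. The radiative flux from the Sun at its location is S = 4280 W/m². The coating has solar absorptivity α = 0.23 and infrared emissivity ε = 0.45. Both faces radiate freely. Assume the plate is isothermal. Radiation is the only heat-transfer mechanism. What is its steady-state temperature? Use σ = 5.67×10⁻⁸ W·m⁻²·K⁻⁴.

T ≈ 373 K

At equilibrium, absorbed power = emitted power.
Absorbing cross-section = A = 210.0 m²; emitting surface = 2A = 420.0 m² (ratio 2).
αS·A_cross = εσ·A_surf·T⁴  ⇒  T⁴ = αS/(ε·2σ).
T⁴ = 0.230·4280/(0.45·2·5.67×10⁻⁸) = 1.929×10¹⁰ K⁴.
T = (1.929×10¹⁰)^(1/4).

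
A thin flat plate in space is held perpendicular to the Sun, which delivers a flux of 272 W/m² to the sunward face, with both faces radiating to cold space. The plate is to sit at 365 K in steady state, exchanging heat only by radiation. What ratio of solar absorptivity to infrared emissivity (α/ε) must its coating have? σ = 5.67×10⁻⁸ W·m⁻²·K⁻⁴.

Balance: αS·A = εσ·2A·T⁴ ⇒ α/ε = 2σT⁴/S.
α/ε = 2·5.67×10⁻⁸·(365)⁴/272 = 2·5.67×10⁻⁸·1.775×10¹⁰/272.

α/ε ≈ 7.40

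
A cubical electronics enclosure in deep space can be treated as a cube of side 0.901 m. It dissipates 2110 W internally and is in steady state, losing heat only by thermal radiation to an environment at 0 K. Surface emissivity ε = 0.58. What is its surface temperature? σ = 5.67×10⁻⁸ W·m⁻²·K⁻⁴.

T ≈ 339 K

Steady state: internal power = radiated power, P = εσA T⁴.
Radiating area A = 6L² = 4.871 m².
T⁴ = P/(εσA) = 2110/(0.58·5.67×10⁻⁸·4.871) = 1.317×10¹⁰ K⁴.
T = (1.317×10¹⁰)^(1/4).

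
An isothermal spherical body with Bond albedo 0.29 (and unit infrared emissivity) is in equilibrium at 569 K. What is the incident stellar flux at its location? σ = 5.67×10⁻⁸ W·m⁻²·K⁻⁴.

S ≈ 33500 W/m²

(1−a)S·πr² = σ·4πr²·T⁴ ⇒ S = 4σT⁴/(1−a).
S = 4·5.67×10⁻⁸·1.048×10¹¹/0.710.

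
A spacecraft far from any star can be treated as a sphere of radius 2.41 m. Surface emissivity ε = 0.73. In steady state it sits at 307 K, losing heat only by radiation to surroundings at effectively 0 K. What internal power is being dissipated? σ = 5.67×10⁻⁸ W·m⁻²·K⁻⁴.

P ≈ 26800 W

Steady state: P = εσA T⁴.
A = 4πr² = 72.99 m²; T⁴ = (307)⁴ = 8.883×10⁹ K⁴.
P = 0.73 × 5.67×10⁻⁸ × 72.99 × 8.883×10⁹.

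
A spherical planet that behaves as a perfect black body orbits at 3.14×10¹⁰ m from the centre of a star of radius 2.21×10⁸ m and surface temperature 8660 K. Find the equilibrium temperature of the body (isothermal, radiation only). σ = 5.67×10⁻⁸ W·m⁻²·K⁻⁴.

The star's surface emits σT_*⁴; at distance d the flux is S = σT_*⁴(R_*/d)².
S = 5.67×10⁻⁸·(8660)⁴·(2.21×10⁸/3.14×10¹⁰)² = 15800 W/m².
For an isothermal sphere T⁴ = (1−a)S/(4σ) = 6.965×10¹⁰ K⁴.

T ≈ 514 K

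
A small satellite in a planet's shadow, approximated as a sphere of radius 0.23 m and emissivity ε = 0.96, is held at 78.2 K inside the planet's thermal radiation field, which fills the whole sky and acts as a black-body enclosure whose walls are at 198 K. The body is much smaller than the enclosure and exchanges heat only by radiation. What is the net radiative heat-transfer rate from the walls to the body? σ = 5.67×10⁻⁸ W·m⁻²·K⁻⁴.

For a small grey body in a large enclosure: P_net = εσA(T_body⁴ − T_wall⁴).
A = 4πr² = 0.6648 m²; T_body⁴ − T_wall⁴ = 3.740×10⁷ − 1.537×10⁹ = -1.500×10⁹ K⁴.
|P_net| = 0.96·5.67×10⁻⁸·0.6648·1.500×10⁹.

P_net ≈ 54.3 W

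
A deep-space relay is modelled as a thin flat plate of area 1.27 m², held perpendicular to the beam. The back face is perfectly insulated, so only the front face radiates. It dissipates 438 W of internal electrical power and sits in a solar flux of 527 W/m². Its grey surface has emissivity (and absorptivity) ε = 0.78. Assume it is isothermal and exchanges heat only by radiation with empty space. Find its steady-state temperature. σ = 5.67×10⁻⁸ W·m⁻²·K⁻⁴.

At steady state, absorbed solar power + internal power = radiated power.
Absorbed: α·S·A_cross = 0.78·527·1.270 = 522.0 W (cross-section A).
Total input = 522.0 + 438 = 960.0 W.
Radiated: εσ·A_surf·T⁴ with A_surf = A = 1.270 m².
T⁴ = 960.0/(0.78·5.67×10⁻⁸·1.270) = 1.709×10¹⁰ K⁴.

T ≈ 362 K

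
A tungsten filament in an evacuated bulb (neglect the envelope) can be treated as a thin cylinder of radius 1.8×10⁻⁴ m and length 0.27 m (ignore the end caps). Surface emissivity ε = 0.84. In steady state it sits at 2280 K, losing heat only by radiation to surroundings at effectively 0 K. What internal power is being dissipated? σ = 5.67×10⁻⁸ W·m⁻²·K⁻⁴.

P ≈ 393 W

Steady state: P = εσA T⁴.
A = 2πrL = 3.054×10⁻⁴ m²; T⁴ = (2280)⁴ = 2.702×10¹³ K⁴.
P = 0.84 × 5.67×10⁻⁸ × 3.054×10⁻⁴ × 2.702×10¹³.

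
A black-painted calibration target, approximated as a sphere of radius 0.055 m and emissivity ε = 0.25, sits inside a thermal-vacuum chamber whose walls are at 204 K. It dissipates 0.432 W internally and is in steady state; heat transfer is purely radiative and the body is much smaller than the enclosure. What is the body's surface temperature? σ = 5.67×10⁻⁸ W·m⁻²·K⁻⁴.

T ≈ 224 K

For a small grey body in a large enclosure, net radiated power = εσA(T⁴ − T_w⁴).
Steady state: P = εσA(T⁴ − T_w⁴) with A = 4πr² = 0.03801 m².
T⁴ = P/(εσA) + T_w⁴ = 0.432/(0.25·5.67×10⁻⁸·0.03801) + (204)⁴
    = 8.017×10⁸ + 1.732×10⁹ = 2.534×10⁹ K⁴.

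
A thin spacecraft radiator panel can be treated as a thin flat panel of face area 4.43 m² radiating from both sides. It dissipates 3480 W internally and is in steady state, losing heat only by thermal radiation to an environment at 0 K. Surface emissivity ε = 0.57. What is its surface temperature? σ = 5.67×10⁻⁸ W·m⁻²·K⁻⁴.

Steady state: internal power = radiated power, P = εσA T⁴.
Radiating area A = 2·4.43 = 8.860 m².
T⁴ = P/(εσA) = 3480/(0.57·5.67×10⁻⁸·8.860) = 1.215×10¹⁰ K⁴.
T = (1.215×10¹⁰)^(1/4).

T ≈ 332 K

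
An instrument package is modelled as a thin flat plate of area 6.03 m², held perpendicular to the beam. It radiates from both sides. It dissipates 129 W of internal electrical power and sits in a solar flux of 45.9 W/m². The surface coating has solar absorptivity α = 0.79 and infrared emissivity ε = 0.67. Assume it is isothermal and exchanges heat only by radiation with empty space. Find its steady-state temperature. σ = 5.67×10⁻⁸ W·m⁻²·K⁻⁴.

T ≈ 166 K

At steady state, absorbed solar power + internal power = radiated power.
Absorbed: α·S·A_cross = 0.79·45.9·6.030 = 218.7 W (cross-section A).
Total input = 218.7 + 129 = 347.7 W.
Radiated: εσ·A_surf·T⁴ with A_surf = 2A = 12.06 m².
T⁴ = 347.7/(0.67·5.67×10⁻⁸·12.06) = 7.588×10⁸ K⁴.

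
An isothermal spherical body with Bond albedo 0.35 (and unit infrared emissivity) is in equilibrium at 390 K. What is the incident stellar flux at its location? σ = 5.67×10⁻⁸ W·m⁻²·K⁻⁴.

(1−a)S·πr² = σ·4πr²·T⁴ ⇒ S = 4σT⁴/(1−a).
S = 4·5.67×10⁻⁸·2.313×10¹⁰/0.650.

S ≈ 8070 W/m²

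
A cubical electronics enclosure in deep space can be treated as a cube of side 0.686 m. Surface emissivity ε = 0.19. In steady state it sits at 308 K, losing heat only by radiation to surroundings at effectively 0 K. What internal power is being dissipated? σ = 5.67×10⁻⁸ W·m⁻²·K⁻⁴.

Steady state: P = εσA T⁴.
A = 6L² = 2.824 m²; T⁴ = (308)⁴ = 8.999×10⁹ K⁴.
P = 0.19 × 5.67×10⁻⁸ × 2.824 × 8.999×10⁹.

P ≈ 274 W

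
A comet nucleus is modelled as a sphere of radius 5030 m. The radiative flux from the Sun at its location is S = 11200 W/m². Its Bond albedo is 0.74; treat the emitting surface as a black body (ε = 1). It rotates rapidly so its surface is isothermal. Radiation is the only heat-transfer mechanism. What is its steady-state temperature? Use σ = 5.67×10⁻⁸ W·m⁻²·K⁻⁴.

At equilibrium, absorbed power = emitted power.
Absorbing cross-section = πr² = 7.949×10⁷ m²; emitting surface = 4πr² = 3.179×10⁸ m² (ratio 4).
(1−a)S·A_cross = εσ·A_surf·T⁴  ⇒  T⁴ = (1−a)S/(4σ).
T⁴ = 0.260·11200/(4·5.67×10⁻⁸) = 1.284×10¹⁰ K⁴.
T = (1.284×10¹⁰)^(1/4).

T ≈ 337 K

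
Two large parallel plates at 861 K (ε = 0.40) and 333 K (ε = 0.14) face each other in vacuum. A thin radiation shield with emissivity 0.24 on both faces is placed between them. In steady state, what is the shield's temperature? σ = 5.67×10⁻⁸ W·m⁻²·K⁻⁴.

T_s ≈ 774 K

In steady state the net flux on the hot side equals that on the cold side.
σ(T₁⁴−T_s⁴)/D₁ = σ(T_s⁴−T₂⁴)/D₂, with D₁ = 1/ε₁+1/ε_s−1 = 5.667, D₂ = 1/ε_s+1/ε₂−1 = 10.31.
Solve for T_s⁴: T_s⁴ = (D₂·T₁⁴ + D₁·T₂⁴)/(D₁+D₂) = 3.590×10¹¹ K⁴.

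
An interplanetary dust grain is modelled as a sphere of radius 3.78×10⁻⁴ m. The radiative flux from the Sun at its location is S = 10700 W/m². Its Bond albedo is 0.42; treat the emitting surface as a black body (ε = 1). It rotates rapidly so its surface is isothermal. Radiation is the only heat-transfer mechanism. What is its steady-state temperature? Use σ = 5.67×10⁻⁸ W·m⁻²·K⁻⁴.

T ≈ 407 K

At equilibrium, absorbed power = emitted power.
Absorbing cross-section = πr² = 4.489×10⁻⁷ m²; emitting surface = 4πr² = 1.796×10⁻⁶ m² (ratio 4).
(1−a)S·A_cross = εσ·A_surf·T⁴  ⇒  T⁴ = (1−a)S/(4σ).
T⁴ = 0.580·10700/(4·5.67×10⁻⁸) = 2.736×10¹⁰ K⁴.
T = (2.736×10¹⁰)^(1/4).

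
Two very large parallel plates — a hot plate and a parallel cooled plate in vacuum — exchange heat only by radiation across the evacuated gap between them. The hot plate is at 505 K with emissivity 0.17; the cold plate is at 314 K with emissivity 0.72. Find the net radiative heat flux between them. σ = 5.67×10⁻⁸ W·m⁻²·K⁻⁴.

For two infinite grey parallel plates, q = σ(T₁⁴ − T₂⁴)/(1/ε₁ + 1/ε₂ − 1).
T₁⁴ − T₂⁴ = 6.504×10¹⁰ − 9.721×10⁹ = 5.532×10¹⁰ K⁴.
1/ε₁ + 1/ε₂ − 1 = 5.882 + 1.389 − 1 = 6.271.
q = 5.67×10⁻⁸ × 5.532×10¹⁰ / 6.271.

q ≈ 500 W/m²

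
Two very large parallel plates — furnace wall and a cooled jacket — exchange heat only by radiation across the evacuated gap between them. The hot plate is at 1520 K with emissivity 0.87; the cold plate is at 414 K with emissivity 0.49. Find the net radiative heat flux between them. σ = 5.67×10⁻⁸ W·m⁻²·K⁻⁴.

q ≈ 1.37×10⁵ W/m²

For two infinite grey parallel plates, q = σ(T₁⁴ − T₂⁴)/(1/ε₁ + 1/ε₂ − 1).
T₁⁴ − T₂⁴ = 5.338×10¹² − 2.938×10¹⁰ = 5.309×10¹² K⁴.
1/ε₁ + 1/ε₂ − 1 = 1.149 + 2.041 − 1 = 2.190.
q = 5.67×10⁻⁸ × 5.309×10¹² / 2.190.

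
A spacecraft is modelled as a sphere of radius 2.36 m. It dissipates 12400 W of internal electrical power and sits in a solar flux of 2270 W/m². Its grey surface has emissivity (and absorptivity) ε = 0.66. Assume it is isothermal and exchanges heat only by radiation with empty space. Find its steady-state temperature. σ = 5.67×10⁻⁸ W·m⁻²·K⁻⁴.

T ≈ 348 K

At steady state, absorbed solar power + internal power = radiated power.
Absorbed: α·S·A_cross = 0.66·2270·17.50 = 26210 W (cross-section πr²).
Total input = 26210 + 12400 = 38610 W.
Radiated: εσ·A_surf·T⁴ with A_surf = 4πr² = 69.99 m².
T⁴ = 38610/(0.66·5.67×10⁻⁸·69.99) = 1.474×10¹⁰ K⁴.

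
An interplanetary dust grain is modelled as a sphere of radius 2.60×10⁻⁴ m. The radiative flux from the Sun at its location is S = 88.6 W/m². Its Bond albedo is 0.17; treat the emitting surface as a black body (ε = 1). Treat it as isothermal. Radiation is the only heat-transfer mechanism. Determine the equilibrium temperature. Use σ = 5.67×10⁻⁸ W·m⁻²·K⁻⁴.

At equilibrium, absorbed power = emitted power.
Absorbing cross-section = πr² = 2.124×10⁻⁷ m²; emitting surface = 4πr² = 8.495×10⁻⁷ m² (ratio 4).
(1−a)S·A_cross = εσ·A_surf·T⁴  ⇒  T⁴ = (1−a)S/(4σ).
T⁴ = 0.830·88.6/(4·5.67×10⁻⁸) = 3.242×10⁸ K⁴.
T = (3.242×10⁸)^(1/4).

T ≈ 134 K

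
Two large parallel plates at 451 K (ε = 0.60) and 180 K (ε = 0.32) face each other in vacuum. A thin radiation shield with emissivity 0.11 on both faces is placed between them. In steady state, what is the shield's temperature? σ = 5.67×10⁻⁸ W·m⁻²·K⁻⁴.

T_s ≈ 388 K

In steady state the net flux on the hot side equals that on the cold side.
σ(T₁⁴−T_s⁴)/D₁ = σ(T_s⁴−T₂⁴)/D₂, with D₁ = 1/ε₁+1/ε_s−1 = 9.758, D₂ = 1/ε_s+1/ε₂−1 = 11.22.
Solve for T_s⁴: T_s⁴ = (D₂·T₁⁴ + D₁·T₂⁴)/(D₁+D₂) = 2.261×10¹⁰ K⁴.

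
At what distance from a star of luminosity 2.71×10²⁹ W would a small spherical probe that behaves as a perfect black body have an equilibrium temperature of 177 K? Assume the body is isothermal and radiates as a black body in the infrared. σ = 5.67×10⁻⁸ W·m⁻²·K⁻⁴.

d ≈ 9.84×10¹² m

For an isothermal black-emitting sphere, (1−a)S·πr² = σ·4πr²·T⁴ ⇒ S = 4σT⁴/(1−a).
S = 4·5.67×10⁻⁸·(177)⁴/1.00 = 222.6 W/m².
Flux falls as S = L/(4πd²), so d = √(L/(4πS)) = √(2.71×10²⁹/(4π·222.6)).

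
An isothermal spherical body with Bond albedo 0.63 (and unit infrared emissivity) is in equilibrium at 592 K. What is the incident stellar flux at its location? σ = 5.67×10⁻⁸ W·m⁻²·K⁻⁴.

(1−a)S·πr² = σ·4πr²·T⁴ ⇒ S = 4σT⁴/(1−a).
S = 4·5.67×10⁻⁸·1.228×10¹¹/0.370.

S ≈ 75300 W/m²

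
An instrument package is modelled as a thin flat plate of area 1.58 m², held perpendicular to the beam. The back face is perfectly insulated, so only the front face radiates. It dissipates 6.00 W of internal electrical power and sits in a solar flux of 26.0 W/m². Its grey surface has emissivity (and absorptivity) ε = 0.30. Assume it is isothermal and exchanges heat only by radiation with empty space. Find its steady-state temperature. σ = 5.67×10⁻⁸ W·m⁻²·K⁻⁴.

T ≈ 162 K

At steady state, absorbed solar power + internal power = radiated power.
Absorbed: α·S·A_cross = 0.30·26.0·1.580 = 12.32 W (cross-section A).
Total input = 12.32 + 6.00 = 18.32 W.
Radiated: εσ·A_surf·T⁴ with A_surf = A = 1.580 m².
T⁴ = 18.32/(0.30·5.67×10⁻⁸·1.580) = 6.818×10⁸ K⁴.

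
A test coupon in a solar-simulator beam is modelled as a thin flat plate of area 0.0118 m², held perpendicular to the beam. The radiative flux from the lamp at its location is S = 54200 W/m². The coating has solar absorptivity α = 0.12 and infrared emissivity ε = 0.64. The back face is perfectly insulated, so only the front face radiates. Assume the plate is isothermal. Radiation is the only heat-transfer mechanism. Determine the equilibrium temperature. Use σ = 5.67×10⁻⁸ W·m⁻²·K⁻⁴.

T ≈ 651 K

At equilibrium, absorbed power = emitted power.
Absorbing cross-section = A = 0.01180 m²; emitting surface = A = 0.01180 m² (ratio 1).
αS·A_cross = εσ·A_surf·T⁴  ⇒  T⁴ = αS/(ε·1σ).
T⁴ = 0.120·54200/(0.64·1·5.67×10⁻⁸) = 1.792×10¹¹ K⁴.
T = (1.792×10¹¹)^(1/4).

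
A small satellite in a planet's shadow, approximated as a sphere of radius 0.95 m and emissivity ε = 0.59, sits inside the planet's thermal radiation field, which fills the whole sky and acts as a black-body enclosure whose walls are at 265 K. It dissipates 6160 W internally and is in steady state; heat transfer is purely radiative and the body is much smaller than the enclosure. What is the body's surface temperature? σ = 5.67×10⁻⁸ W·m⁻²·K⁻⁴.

T ≈ 381 K

For a small grey body in a large enclosure, net radiated power = εσA(T⁴ − T_w⁴).
Steady state: P = εσA(T⁴ − T_w⁴) with A = 4πr² = 11.34 m².
T⁴ = P/(εσA) + T_w⁴ = 6160/(0.59·5.67×10⁻⁸·11.34) + (265)⁴
    = 1.624×10¹⁰ + 4.932×10⁹ = 2.117×10¹⁰ K⁴.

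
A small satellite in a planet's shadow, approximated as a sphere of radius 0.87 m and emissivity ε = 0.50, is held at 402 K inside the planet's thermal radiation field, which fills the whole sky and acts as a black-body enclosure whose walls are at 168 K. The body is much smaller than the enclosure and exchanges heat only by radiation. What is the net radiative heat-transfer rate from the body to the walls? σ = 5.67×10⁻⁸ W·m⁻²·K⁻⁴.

For a small grey body in a large enclosure: P_net = εσA(T_body⁴ − T_wall⁴).
A = 4πr² = 9.511 m²; T_body⁴ − T_wall⁴ = 2.612×10¹⁰ − 7.966×10⁸ = 2.532×10¹⁰ K⁴.
|P_net| = 0.50·5.67×10⁻⁸·9.511·2.532×10¹⁰.

P_net ≈ 6830 W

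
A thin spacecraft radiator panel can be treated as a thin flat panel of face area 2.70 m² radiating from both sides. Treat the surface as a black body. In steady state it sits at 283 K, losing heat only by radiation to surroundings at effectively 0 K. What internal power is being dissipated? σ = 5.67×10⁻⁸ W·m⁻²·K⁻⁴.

Steady state: P = εσA T⁴.
A = 2·2.70 = 5.400 m²; T⁴ = (283)⁴ = 6.414×10⁹ K⁴.
P = 1.0 × 5.67×10⁻⁸ × 5.400 × 6.414×10⁹.

P ≈ 1960 W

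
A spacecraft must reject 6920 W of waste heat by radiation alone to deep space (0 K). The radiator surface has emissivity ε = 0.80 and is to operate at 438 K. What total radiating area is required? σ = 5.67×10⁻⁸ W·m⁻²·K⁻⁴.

P = εσA T⁴ ⇒ A = P/(εσT⁴).
T⁴ = 3.680×10¹⁰ K⁴.
A = 6920/(0.80 × 5.67×10⁻⁸ × 3.680×10¹⁰).

A ≈ 4.15 m²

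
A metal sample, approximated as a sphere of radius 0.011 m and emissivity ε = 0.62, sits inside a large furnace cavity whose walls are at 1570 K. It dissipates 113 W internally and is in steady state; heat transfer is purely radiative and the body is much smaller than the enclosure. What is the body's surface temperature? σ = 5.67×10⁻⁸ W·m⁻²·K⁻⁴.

T ≈ 1690 K

For a small grey body in a large enclosure, net radiated power = εσA(T⁴ − T_w⁴).
Steady state: P = εσA(T⁴ − T_w⁴) with A = 4πr² = 0.001521 m².
T⁴ = P/(εσA) + T_w⁴ = 113/(0.62·5.67×10⁻⁸·0.001521) + (1570)⁴
    = 2.114×10¹² + 6.076×10¹² = 8.190×10¹² K⁴.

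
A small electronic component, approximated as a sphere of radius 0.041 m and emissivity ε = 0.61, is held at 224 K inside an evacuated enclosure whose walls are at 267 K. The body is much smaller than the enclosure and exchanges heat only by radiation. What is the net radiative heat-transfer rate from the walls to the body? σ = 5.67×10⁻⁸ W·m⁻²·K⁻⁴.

P_net ≈ 1.87 W

For a small grey body in a large enclosure: P_net = εσA(T_body⁴ − T_wall⁴).
A = 4πr² = 0.02112 m²; T_body⁴ − T_wall⁴ = 2.518×10⁹ − 5.082×10⁹ = -2.564×10⁹ K⁴.
|P_net| = 0.61·5.67×10⁻⁸·0.02112·2.564×10⁹.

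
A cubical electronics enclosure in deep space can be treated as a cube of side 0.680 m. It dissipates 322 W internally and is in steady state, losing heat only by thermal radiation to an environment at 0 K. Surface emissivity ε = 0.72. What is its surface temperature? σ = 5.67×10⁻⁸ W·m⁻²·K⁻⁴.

T ≈ 231 K

Steady state: internal power = radiated power, P = εσA T⁴.
Radiating area A = 6L² = 2.774 m².
T⁴ = P/(εσA) = 322/(0.72·5.67×10⁻⁸·2.774) = 2.843×10⁹ K⁴.
T = (2.843×10⁹)^(1/4).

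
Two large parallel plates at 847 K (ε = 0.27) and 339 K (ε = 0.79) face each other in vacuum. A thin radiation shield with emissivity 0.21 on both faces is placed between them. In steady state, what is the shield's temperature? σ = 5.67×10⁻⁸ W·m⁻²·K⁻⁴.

T_s ≈ 681 K

In steady state the net flux on the hot side equals that on the cold side.
σ(T₁⁴−T_s⁴)/D₁ = σ(T_s⁴−T₂⁴)/D₂, with D₁ = 1/ε₁+1/ε_s−1 = 7.466, D₂ = 1/ε_s+1/ε₂−1 = 5.028.
Solve for T_s⁴: T_s⁴ = (D₂·T₁⁴ + D₁·T₂⁴)/(D₁+D₂) = 2.150×10¹¹ K⁴.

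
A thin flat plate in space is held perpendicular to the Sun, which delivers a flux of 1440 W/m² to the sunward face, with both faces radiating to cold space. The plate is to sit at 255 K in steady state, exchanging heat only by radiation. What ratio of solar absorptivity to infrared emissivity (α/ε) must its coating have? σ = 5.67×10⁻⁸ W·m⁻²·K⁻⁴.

Balance: αS·A = εσ·2A·T⁴ ⇒ α/ε = 2σT⁴/S.
α/ε = 2·5.67×10⁻⁸·(255)⁴/1440 = 2·5.67×10⁻⁸·4.228×10⁹/1440.

α/ε ≈ 0.333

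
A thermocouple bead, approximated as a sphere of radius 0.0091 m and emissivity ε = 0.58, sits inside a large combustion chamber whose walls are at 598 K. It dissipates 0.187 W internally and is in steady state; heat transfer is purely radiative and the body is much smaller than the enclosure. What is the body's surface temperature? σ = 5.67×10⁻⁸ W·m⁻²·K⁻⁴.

For a small grey body in a large enclosure, net radiated power = εσA(T⁴ − T_w⁴).
Steady state: P = εσA(T⁴ − T_w⁴) with A = 4πr² = 0.001041 m².
T⁴ = P/(εσA) + T_w⁴ = 0.187/(0.58·5.67×10⁻⁸·0.001041) + (598)⁴
    = 5.464×10⁹ + 1.279×10¹¹ = 1.333×10¹¹ K⁴.

T ≈ 604 K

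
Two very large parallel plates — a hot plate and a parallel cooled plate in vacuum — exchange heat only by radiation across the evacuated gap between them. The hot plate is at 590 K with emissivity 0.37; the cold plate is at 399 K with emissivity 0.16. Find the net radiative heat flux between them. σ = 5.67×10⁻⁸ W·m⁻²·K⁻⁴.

For two infinite grey parallel plates, q = σ(T₁⁴ − T₂⁴)/(1/ε₁ + 1/ε₂ − 1).
T₁⁴ − T₂⁴ = 1.212×10¹¹ − 2.534×10¹⁰ = 9.583×10¹⁰ K⁴.
1/ε₁ + 1/ε₂ − 1 = 2.703 + 6.250 − 1 = 7.953.
q = 5.67×10⁻⁸ × 9.583×10¹⁰ / 7.953.

q ≈ 683 W/m²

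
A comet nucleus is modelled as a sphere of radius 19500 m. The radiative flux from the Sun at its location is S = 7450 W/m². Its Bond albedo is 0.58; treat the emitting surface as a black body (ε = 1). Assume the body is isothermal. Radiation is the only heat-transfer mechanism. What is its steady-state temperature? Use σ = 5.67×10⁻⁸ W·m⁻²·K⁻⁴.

At equilibrium, absorbed power = emitted power.
Absorbing cross-section = πr² = 1.195×10⁹ m²; emitting surface = 4πr² = 4.778×10⁹ m² (ratio 4).
(1−a)S·A_cross = εσ·A_surf·T⁴  ⇒  T⁴ = (1−a)S/(4σ).
T⁴ = 0.420·7450/(4·5.67×10⁻⁸) = 1.380×10¹⁰ K⁴.
T = (1.380×10¹⁰)^(1/4).

T ≈ 343 K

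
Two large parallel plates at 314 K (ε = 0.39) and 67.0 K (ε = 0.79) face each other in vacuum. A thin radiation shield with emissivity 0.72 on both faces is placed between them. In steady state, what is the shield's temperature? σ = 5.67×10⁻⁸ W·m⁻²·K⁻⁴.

In steady state the net flux on the hot side equals that on the cold side.
σ(T₁⁴−T_s⁴)/D₁ = σ(T_s⁴−T₂⁴)/D₂, with D₁ = 1/ε₁+1/ε_s−1 = 2.953, D₂ = 1/ε_s+1/ε₂−1 = 1.655.
Solve for T_s⁴: T_s⁴ = (D₂·T₁⁴ + D₁·T₂⁴)/(D₁+D₂) = 3.504×10⁹ K⁴.

T_s ≈ 243 K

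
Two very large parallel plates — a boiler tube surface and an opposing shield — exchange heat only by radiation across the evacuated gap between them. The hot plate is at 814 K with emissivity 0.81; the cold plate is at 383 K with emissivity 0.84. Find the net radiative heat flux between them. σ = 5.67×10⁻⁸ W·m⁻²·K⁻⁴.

For two infinite grey parallel plates, q = σ(T₁⁴ − T₂⁴)/(1/ε₁ + 1/ε₂ − 1).
T₁⁴ − T₂⁴ = 4.390×10¹¹ − 2.152×10¹⁰ = 4.175×10¹¹ K⁴.
1/ε₁ + 1/ε₂ − 1 = 1.235 + 1.190 − 1 = 1.425.
q = 5.67×10⁻⁸ × 4.175×10¹¹ / 1.425.

q ≈ 16600 W/m²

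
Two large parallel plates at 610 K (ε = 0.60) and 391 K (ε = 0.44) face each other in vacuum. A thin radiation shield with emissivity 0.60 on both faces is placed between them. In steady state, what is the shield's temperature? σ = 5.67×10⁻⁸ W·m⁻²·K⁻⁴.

T_s ≈ 544 K

In steady state the net flux on the hot side equals that on the cold side.
σ(T₁⁴−T_s⁴)/D₁ = σ(T_s⁴−T₂⁴)/D₂, with D₁ = 1/ε₁+1/ε_s−1 = 2.333, D₂ = 1/ε_s+1/ε₂−1 = 2.939.
Solve for T_s⁴: T_s⁴ = (D₂·T₁⁴ + D₁·T₂⁴)/(D₁+D₂) = 8.753×10¹⁰ K⁴.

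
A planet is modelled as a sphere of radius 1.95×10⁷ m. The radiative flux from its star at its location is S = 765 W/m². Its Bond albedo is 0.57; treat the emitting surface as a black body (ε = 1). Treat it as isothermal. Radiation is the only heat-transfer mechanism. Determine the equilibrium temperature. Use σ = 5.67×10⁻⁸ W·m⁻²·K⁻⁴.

T ≈ 195 K

At equilibrium, absorbed power = emitted power.
Absorbing cross-section = πr² = 1.195×10¹⁵ m²; emitting surface = 4πr² = 4.778×10¹⁵ m² (ratio 4).
(1−a)S·A_cross = εσ·A_surf·T⁴  ⇒  T⁴ = (1−a)S/(4σ).
T⁴ = 0.430·765/(4·5.67×10⁻⁸) = 1.450×10⁹ K⁴.
T = (1.450×10⁹)^(1/4).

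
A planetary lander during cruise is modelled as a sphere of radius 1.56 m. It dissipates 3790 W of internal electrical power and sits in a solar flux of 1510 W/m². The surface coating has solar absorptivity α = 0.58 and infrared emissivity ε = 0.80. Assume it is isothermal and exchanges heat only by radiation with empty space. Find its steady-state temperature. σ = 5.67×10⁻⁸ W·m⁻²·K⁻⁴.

At steady state, absorbed solar power + internal power = radiated power.
Absorbed: α·S·A_cross = 0.58·1510·7.645 = 6696 W (cross-section πr²).
Total input = 6696 + 3790 = 10490 W.
Radiated: εσ·A_surf·T⁴ with A_surf = 4πr² = 30.58 m².
T⁴ = 10490/(0.80·5.67×10⁻⁸·30.58) = 7.559×10⁹ K⁴.

T ≈ 295 K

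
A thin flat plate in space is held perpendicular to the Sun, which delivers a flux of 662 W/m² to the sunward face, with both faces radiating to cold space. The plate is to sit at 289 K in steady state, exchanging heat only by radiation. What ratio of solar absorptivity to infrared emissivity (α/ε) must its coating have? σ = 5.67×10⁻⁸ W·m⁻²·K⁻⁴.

α/ε ≈ 1.19

Balance: αS·A = εσ·2A·T⁴ ⇒ α/ε = 2σT⁴/S.
α/ε = 2·5.67×10⁻⁸·(289)⁴/662 = 2·5.67×10⁻⁸·6.976×10⁹/662.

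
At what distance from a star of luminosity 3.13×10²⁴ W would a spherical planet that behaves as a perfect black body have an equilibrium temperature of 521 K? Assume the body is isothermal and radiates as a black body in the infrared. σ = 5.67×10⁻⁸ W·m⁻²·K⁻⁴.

For an isothermal black-emitting sphere, (1−a)S·πr² = σ·4πr²·T⁴ ⇒ S = 4σT⁴/(1−a).
S = 4·5.67×10⁻⁸·(521)⁴/1.00 = 16710 W/m².
Flux falls as S = L/(4πd²), so d = √(L/(4πS)) = √(3.13×10²⁴/(4π·16710)).

d ≈ 3.86×10⁹ m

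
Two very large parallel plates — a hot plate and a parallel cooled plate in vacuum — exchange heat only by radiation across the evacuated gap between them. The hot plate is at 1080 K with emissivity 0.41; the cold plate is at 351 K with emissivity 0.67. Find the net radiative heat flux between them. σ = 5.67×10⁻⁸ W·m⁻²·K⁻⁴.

For two infinite grey parallel plates, q = σ(T₁⁴ − T₂⁴)/(1/ε₁ + 1/ε₂ − 1).
T₁⁴ − T₂⁴ = 1.360×10¹² − 1.518×10¹⁰ = 1.345×10¹² K⁴.
1/ε₁ + 1/ε₂ − 1 = 2.439 + 1.493 − 1 = 2.932.
q = 5.67×10⁻⁸ × 1.345×10¹² / 2.932.

q ≈ 26000 W/m²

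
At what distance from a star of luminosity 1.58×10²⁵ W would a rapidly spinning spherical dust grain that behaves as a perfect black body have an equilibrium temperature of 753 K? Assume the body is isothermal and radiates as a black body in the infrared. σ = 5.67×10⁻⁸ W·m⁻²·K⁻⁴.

For an isothermal black-emitting sphere, (1−a)S·πr² = σ·4πr²·T⁴ ⇒ S = 4σT⁴/(1−a).
S = 4·5.67×10⁻⁸·(753)⁴/1.00 = 72920 W/m².
Flux falls as S = L/(4πd²), so d = √(L/(4πS)) = √(1.58×10²⁵/(4π·72920)).

d ≈ 4.15×10⁹ m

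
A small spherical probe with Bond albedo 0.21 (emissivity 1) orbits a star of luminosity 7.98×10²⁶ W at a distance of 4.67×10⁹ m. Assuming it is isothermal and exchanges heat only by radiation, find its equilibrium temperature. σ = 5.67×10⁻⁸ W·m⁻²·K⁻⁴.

First find the stellar flux at distance d: S = L/(4πd²) = 7.98×10²⁶/(4π·(4.67×10⁹)²) = 2.912×10⁶ W/m².
For an isothermal sphere, absorbed (1−a)S·πr² = emitted σ·4πr²·T⁴, so T⁴ = (1−a)S/(4σ).
T⁴ = 0.790·2.912×10⁶/(4·5.67×10⁻⁸) = 1.014×10¹³ K⁴.

T ≈ 1780 K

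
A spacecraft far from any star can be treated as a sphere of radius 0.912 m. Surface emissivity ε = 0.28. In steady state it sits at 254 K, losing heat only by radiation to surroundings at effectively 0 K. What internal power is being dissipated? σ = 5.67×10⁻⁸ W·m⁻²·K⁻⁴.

P ≈ 691 W

Steady state: P = εσA T⁴.
A = 4πr² = 10.45 m²; T⁴ = (254)⁴ = 4.162×10⁹ K⁴.
P = 0.28 × 5.67×10⁻⁸ × 10.45 × 4.162×10⁹.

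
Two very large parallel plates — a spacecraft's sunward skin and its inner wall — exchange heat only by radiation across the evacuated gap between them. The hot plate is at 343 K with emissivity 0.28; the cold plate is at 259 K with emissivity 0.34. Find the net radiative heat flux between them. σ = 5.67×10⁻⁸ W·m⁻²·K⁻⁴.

For two infinite grey parallel plates, q = σ(T₁⁴ − T₂⁴)/(1/ε₁ + 1/ε₂ − 1).
T₁⁴ − T₂⁴ = 1.384×10¹⁰ − 4.500×10⁹ = 9.341×10⁹ K⁴.
1/ε₁ + 1/ε₂ − 1 = 3.571 + 2.941 − 1 = 5.513.
q = 5.67×10⁻⁸ × 9.341×10⁹ / 5.513.

q ≈ 96.1 W/m²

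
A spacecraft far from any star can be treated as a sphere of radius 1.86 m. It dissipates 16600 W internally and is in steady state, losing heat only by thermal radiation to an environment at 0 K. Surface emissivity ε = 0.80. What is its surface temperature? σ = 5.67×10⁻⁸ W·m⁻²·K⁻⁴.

Steady state: internal power = radiated power, P = εσA T⁴.
Radiating area A = 4πr² = 43.47 m².
T⁴ = P/(εσA) = 16600/(0.80·5.67×10⁻⁸·43.47) = 8.418×10⁹ K⁴.
T = (8.418×10⁹)^(1/4).

T ≈ 303 K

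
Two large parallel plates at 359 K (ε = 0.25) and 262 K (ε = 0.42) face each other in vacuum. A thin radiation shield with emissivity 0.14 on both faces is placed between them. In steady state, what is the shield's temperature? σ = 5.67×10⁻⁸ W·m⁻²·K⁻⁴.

In steady state the net flux on the hot side equals that on the cold side.
σ(T₁⁴−T_s⁴)/D₁ = σ(T_s⁴−T₂⁴)/D₂, with D₁ = 1/ε₁+1/ε_s−1 = 10.14, D₂ = 1/ε_s+1/ε₂−1 = 8.524.
Solve for T_s⁴: T_s⁴ = (D₂·T₁⁴ + D₁·T₂⁴)/(D₁+D₂) = 1.015×10¹⁰ K⁴.

T_s ≈ 317 K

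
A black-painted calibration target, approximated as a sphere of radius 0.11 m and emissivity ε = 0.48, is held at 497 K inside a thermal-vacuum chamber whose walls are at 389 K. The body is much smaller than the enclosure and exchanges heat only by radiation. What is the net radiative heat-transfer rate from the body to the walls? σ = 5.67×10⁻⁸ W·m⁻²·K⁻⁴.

For a small grey body in a large enclosure: P_net = εσA(T_body⁴ − T_wall⁴).
A = 4πr² = 0.1521 m²; T_body⁴ − T_wall⁴ = 6.101×10¹⁰ − 2.290×10¹⁰ = 3.812×10¹⁰ K⁴.
|P_net| = 0.48·5.67×10⁻⁸·0.1521·3.812×10¹⁰.

P_net ≈ 158 W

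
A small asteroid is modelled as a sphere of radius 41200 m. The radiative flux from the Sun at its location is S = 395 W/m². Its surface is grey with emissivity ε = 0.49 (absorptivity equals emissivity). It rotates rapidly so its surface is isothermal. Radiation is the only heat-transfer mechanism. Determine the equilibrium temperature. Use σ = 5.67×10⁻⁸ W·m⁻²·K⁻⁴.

At equilibrium, absorbed power = emitted power.
Absorbing cross-section = πr² = 5.333×10⁹ m²; emitting surface = 4πr² = 2.133×10¹⁰ m² (ratio 4).
εS·A_cross = εσ·A_surf·T⁴  ⇒  T⁴ = S/(4σ)   (ε cancels).
T⁴ = 395/(4·5.67×10⁻⁸) = 1.742×10⁹ K⁴.
T = (1.742×10⁹)^(1/4).

T ≈ 204 K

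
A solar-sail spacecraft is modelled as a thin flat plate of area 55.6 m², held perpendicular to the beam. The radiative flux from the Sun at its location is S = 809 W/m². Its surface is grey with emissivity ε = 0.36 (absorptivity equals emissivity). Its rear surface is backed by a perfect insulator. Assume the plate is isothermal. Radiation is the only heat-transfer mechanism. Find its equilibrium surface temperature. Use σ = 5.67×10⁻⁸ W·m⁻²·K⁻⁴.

At equilibrium, absorbed power = emitted power.
Absorbing cross-section = A = 55.60 m²; emitting surface = A = 55.60 m² (ratio 1).
εS·A_cross = εσ·A_surf·T⁴  ⇒  T⁴ = S/(1σ)   (ε cancels).
T⁴ = 809/(1·5.67×10⁻⁸) = 1.427×10¹⁰ K⁴.
T = (1.427×10¹⁰)^(1/4).

T ≈ 346 K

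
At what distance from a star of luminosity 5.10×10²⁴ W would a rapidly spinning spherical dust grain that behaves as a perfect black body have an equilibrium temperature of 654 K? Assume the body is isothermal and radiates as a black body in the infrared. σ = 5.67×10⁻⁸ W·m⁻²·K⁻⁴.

d ≈ 3.13×10⁹ m

For an isothermal black-emitting sphere, (1−a)S·πr² = σ·4πr²·T⁴ ⇒ S = 4σT⁴/(1−a).
S = 4·5.67×10⁻⁸·(654)⁴/1.00 = 41490 W/m².
Flux falls as S = L/(4πd²), so d = √(L/(4πS)) = √(5.10×10²⁴/(4π·41490)).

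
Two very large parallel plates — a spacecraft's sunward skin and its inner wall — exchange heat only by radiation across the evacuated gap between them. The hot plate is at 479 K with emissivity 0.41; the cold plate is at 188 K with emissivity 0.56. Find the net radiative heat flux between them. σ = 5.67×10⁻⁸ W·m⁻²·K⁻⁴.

q ≈ 904 W/m²

For two infinite grey parallel plates, q = σ(T₁⁴ − T₂⁴)/(1/ε₁ + 1/ε₂ − 1).
T₁⁴ − T₂⁴ = 5.264×10¹⁰ − 1.249×10⁹ = 5.139×10¹⁰ K⁴.
1/ε₁ + 1/ε₂ − 1 = 2.439 + 1.786 − 1 = 3.225.
q = 5.67×10⁻⁸ × 5.139×10¹⁰ / 3.225.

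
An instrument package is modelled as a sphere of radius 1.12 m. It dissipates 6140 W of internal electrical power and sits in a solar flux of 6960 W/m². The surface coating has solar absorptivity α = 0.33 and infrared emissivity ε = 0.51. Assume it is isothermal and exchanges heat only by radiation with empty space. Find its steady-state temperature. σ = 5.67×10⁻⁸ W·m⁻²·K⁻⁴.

T ≈ 427 K

At steady state, absorbed solar power + internal power = radiated power.
Absorbed: α·S·A_cross = 0.33·6960·3.941 = 9051 W (cross-section πr²).
Total input = 9051 + 6140 = 15190 W.
Radiated: εσ·A_surf·T⁴ with A_surf = 4πr² = 15.76 m².
T⁴ = 15190/(0.51·5.67×10⁻⁸·15.76) = 3.333×10¹⁰ K⁴.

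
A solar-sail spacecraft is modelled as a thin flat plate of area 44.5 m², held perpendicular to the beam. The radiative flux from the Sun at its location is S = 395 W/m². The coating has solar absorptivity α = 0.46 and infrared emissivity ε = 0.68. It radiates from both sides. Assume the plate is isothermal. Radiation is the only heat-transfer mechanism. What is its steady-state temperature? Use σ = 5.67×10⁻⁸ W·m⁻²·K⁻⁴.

At equilibrium, absorbed power = emitted power.
Absorbing cross-section = A = 44.50 m²; emitting surface = 2A = 89.00 m² (ratio 2).
αS·A_cross = εσ·A_surf·T⁴  ⇒  T⁴ = αS/(ε·2σ).
T⁴ = 0.460·395/(0.68·2·5.67×10⁻⁸) = 2.356×10⁹ K⁴.
T = (2.356×10⁹)^(1/4).

T ≈ 220 K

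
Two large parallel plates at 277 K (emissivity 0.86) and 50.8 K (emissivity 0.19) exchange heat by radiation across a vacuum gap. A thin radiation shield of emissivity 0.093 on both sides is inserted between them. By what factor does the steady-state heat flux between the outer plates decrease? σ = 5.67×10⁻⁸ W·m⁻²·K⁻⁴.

Without shield: q₀ = σΔ(T⁴)/(1/ε₁+1/ε₂−1) with denominator 5.426.
With shield the two gaps are in series; the resistances add: (1/ε₁+1/ε_s−1)+(1/ε_s+1/ε₂−1) = 10.92+15.02 = 25.93.
Heat-flux ratio q₀/q = 25.93/5.426.

factor ≈ 4.78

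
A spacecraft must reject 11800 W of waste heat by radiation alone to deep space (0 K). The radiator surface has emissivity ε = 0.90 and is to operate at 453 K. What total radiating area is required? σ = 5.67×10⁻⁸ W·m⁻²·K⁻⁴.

A ≈ 5.49 m²

P = εσA T⁴ ⇒ A = P/(εσT⁴).
T⁴ = 4.211×10¹⁰ K⁴.
A = 11800/(0.90 × 5.67×10⁻⁸ × 4.211×10¹⁰).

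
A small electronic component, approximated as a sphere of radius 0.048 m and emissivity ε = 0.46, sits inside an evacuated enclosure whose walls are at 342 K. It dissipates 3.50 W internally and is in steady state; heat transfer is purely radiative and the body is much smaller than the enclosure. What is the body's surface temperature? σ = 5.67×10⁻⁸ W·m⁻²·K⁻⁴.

T ≈ 368 K

For a small grey body in a large enclosure, net radiated power = εσA(T⁴ − T_w⁴).
Steady state: P = εσA(T⁴ − T_w⁴) with A = 4πr² = 0.02895 m².
T⁴ = P/(εσA) + T_w⁴ = 3.50/(0.46·5.67×10⁻⁸·0.02895) + (342)⁴
    = 4.635×10⁹ + 1.368×10¹⁰ = 1.832×10¹⁰ K⁴.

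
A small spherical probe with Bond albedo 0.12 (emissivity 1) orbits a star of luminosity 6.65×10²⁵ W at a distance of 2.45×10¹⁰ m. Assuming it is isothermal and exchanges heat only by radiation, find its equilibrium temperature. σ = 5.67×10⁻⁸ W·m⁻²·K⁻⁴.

First find the stellar flux at distance d: S = L/(4πd²) = 6.65×10²⁵/(4π·(2.45×10¹⁰)²) = 8816 W/m².
For an isothermal sphere, absorbed (1−a)S·πr² = emitted σ·4πr²·T⁴, so T⁴ = (1−a)S/(4σ).
T⁴ = 0.880·8816/(4·5.67×10⁻⁸) = 3.421×10¹⁰ K⁴.

T ≈ 430 K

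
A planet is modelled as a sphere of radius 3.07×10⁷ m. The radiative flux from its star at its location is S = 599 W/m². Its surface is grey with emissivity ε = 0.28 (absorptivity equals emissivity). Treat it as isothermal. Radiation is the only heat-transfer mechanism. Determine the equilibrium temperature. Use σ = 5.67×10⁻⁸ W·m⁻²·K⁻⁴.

T ≈ 227 K

At equilibrium, absorbed power = emitted power.
Absorbing cross-section = πr² = 2.961×10¹⁵ m²; emitting surface = 4πr² = 1.184×10¹⁶ m² (ratio 4).
εS·A_cross = εσ·A_surf·T⁴  ⇒  T⁴ = S/(4σ)   (ε cancels).
T⁴ = 599/(4·5.67×10⁻⁸) = 2.641×10⁹ K⁴.
T = (2.641×10⁹)^(1/4).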